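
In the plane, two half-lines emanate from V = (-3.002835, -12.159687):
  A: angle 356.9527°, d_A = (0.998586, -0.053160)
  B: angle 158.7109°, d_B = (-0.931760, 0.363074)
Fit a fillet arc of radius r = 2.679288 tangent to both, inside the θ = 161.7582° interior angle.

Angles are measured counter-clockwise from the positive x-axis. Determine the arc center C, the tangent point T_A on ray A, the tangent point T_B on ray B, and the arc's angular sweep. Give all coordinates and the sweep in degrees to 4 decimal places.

center=(-2.4309,-9.5071) T_A=(-2.5733,-12.1826) T_B=(-3.4036,-12.0035) sweep=18.2418

bisector direction at 77.8318° = (0.210782,0.977533)
center distance |VC| = r/sin(θ/2) = 2.679288/sin(80.8791°) = 2.713599
C = V + |VC|·bis = (-2.4309,-9.5071)
T_A = V + ((C−V)·d_A)·d_A = V + 0.4302·d_A = (-2.5733,-12.1826)
T_B = V + ((C−V)·d_B)·d_B = V + 0.4302·d_B = (-3.4036,-12.0035)
sweep = 180° − θ = 18.2418°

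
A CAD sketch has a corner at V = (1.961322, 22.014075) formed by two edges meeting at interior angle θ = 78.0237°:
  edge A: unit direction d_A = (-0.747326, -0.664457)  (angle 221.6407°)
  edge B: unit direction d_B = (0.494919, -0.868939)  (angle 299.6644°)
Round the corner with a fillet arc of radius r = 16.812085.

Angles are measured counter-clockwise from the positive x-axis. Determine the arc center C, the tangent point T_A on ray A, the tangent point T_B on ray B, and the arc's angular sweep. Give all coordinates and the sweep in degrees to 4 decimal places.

center=(-2.3766,-4.3391) T_A=(-13.5475,8.2250) T_B=(12.2321,3.9815) sweep=101.9763

bisector direction at 260.6526° = (-0.162421,-0.986722)
center distance |VC| = r/sin(θ/2) = 16.812085/sin(39.0119°) = 26.707847
C = V + |VC|·bis = (-2.3766,-4.3391)
T_A = V + ((C−V)·d_A)·d_A = V + 20.7524·d_A = (-13.5475,8.2250)
T_B = V + ((C−V)·d_B)·d_B = V + 20.7524·d_B = (12.2321,3.9815)
sweep = 180° − θ = 101.9763°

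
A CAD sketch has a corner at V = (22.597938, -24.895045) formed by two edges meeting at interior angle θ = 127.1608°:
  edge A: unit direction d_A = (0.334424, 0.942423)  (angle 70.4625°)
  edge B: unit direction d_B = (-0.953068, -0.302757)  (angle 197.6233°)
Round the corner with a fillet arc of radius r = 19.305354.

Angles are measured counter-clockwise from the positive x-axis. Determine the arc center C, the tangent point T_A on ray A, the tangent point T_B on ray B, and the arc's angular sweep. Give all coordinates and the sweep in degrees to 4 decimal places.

bisector direction at 134.0429° = (-0.695197,0.718819)
center distance |VC| = r/sin(θ/2) = 19.305354/sin(63.5804°) = 21.556749
C = V + |VC|·bis = (7.6118,-9.3996)
T_A = V + ((C−V)·d_A)·d_A = V + 9.5915·d_A = (25.8056,-15.8558)
T_B = V + ((C−V)·d_B)·d_B = V + 9.5915·d_B = (13.4566,-27.7989)
sweep = 180° − θ = 52.8392°

center=(7.6118,-9.3996) T_A=(25.8056,-15.8558) T_B=(13.4566,-27.7989) sweep=52.8392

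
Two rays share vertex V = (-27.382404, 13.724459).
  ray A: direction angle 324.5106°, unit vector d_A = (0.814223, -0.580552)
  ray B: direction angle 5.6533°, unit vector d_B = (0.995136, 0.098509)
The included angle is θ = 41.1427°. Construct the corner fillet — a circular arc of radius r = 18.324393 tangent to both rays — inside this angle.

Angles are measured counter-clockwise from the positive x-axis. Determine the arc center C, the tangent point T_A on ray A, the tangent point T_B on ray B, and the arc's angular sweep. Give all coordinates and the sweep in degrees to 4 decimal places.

bisector direction at 345.0820° = (0.966295,-0.257437)
center distance |VC| = r/sin(θ/2) = 18.324393/sin(20.5713°) = 52.150748
C = V + |VC|·bis = (23.0106,0.2989)
T_A = V + ((C−V)·d_A)·d_A = V + 48.8254·d_A = (12.3723,-14.6212)
T_B = V + ((C−V)·d_B)·d_B = V + 48.8254·d_B = (21.2055,18.5342)
sweep = 180° − θ = 138.8573°

center=(23.0106,0.2989) T_A=(12.3723,-14.6212) T_B=(21.2055,18.5342) sweep=138.8573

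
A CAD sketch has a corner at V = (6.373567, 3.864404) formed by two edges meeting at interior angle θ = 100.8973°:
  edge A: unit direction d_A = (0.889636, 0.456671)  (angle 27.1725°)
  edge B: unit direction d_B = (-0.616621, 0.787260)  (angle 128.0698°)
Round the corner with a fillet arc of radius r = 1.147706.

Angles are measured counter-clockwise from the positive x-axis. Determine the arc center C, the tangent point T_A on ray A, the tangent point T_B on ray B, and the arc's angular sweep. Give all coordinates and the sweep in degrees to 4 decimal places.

bisector direction at 77.6212° = (0.214375,0.976751)
center distance |VC| = r/sin(θ/2) = 1.147706/sin(50.4487°) = 1.488489
C = V + |VC|·bis = (6.6927,5.3183)
T_A = V + ((C−V)·d_A)·d_A = V + 0.9478·d_A = (7.2168,4.2972)
T_B = V + ((C−V)·d_B)·d_B = V + 0.9478·d_B = (5.7891,4.6106)
sweep = 180° − θ = 79.1027°

center=(6.6927,5.3183) T_A=(7.2168,4.2972) T_B=(5.7891,4.6106) sweep=79.1027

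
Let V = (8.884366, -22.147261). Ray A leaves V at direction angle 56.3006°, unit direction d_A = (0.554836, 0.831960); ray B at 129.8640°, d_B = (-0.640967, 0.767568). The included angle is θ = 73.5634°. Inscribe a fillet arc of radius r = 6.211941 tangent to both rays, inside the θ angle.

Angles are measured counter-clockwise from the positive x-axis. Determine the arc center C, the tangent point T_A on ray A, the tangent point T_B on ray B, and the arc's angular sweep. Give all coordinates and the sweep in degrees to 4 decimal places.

bisector direction at 93.0823° = (-0.053770,0.998553)
center distance |VC| = r/sin(θ/2) = 6.211941/sin(36.7817°) = 10.374541
C = V + |VC|·bis = (8.3265,-11.7877)
T_A = V + ((C−V)·d_A)·d_A = V + 8.3092·d_A = (13.4946,-15.2343)
T_B = V + ((C−V)·d_B)·d_B = V + 8.3092·d_B = (3.5584,-15.7694)
sweep = 180° − θ = 106.4366°

center=(8.3265,-11.7877) T_A=(13.4946,-15.2343) T_B=(3.5584,-15.7694) sweep=106.4366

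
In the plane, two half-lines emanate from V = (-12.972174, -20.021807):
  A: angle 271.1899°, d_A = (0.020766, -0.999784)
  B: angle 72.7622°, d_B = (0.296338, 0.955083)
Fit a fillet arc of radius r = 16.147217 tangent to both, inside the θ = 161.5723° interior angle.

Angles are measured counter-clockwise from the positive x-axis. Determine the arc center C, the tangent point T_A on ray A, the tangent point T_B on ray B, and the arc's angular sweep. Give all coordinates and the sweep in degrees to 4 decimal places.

center=(3.2260,-22.3052) T_A=(-12.9178,-22.6405) T_B=(-12.1960,-17.5202) sweep=18.4277

bisector direction at 351.9761° = (0.990210,-0.139587)
center distance |VC| = r/sin(θ/2) = 16.147217/sin(80.7862°) = 16.358278
C = V + |VC|·bis = (3.2260,-22.3052)
T_A = V + ((C−V)·d_A)·d_A = V + 2.6193·d_A = (-12.9178,-22.6405)
T_B = V + ((C−V)·d_B)·d_B = V + 2.6193·d_B = (-12.1960,-17.5202)
sweep = 180° − θ = 18.4277°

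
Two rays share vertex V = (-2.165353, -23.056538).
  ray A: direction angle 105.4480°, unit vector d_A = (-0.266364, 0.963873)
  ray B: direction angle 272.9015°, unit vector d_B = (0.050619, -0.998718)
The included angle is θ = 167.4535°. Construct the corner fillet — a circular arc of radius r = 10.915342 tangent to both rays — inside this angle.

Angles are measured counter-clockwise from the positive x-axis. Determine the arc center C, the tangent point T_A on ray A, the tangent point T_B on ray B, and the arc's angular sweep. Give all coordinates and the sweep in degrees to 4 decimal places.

center=(-13.0060,-24.8074) T_A=(-2.4850,-21.9000) T_B=(-2.1046,-24.2549) sweep=12.5465

bisector direction at 189.1747° = (-0.987207,-0.159446)
center distance |VC| = r/sin(θ/2) = 10.915342/sin(83.7267°) = 10.981096
C = V + |VC|·bis = (-13.0060,-24.8074)
T_A = V + ((C−V)·d_A)·d_A = V + 1.1999·d_A = (-2.4850,-21.9000)
T_B = V + ((C−V)·d_B)·d_B = V + 1.1999·d_B = (-2.1046,-24.2549)
sweep = 180° − θ = 12.5465°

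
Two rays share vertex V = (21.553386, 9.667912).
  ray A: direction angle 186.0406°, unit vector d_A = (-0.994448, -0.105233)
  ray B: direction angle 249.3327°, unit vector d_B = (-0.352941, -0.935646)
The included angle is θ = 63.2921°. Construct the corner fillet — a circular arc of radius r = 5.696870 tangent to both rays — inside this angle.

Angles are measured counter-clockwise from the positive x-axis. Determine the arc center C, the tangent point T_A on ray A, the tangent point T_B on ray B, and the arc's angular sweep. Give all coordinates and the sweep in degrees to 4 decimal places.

bisector direction at 217.6867° = (-0.791366,-0.611343)
center distance |VC| = r/sin(θ/2) = 5.696870/sin(31.6460°) = 10.858000
C = V + |VC|·bis = (12.9607,3.0300)
T_A = V + ((C−V)·d_A)·d_A = V + 9.2435·d_A = (12.3612,8.6952)
T_B = V + ((C−V)·d_B)·d_B = V + 9.2435·d_B = (18.2910,1.0193)
sweep = 180° − θ = 116.7079°

center=(12.9607,3.0300) T_A=(12.3612,8.6952) T_B=(18.2910,1.0193) sweep=116.7079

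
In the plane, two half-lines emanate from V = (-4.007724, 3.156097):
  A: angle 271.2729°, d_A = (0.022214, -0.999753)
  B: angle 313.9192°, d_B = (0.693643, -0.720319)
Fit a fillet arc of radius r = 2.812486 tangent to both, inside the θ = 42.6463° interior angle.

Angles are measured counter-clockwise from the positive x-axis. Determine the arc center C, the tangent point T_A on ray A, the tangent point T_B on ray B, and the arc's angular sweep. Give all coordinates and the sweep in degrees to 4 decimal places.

bisector direction at 292.5960° = (0.384232,-0.923237)
center distance |VC| = r/sin(θ/2) = 2.812486/sin(21.3231°) = 7.734522
C = V + |VC|·bis = (-1.0359,-3.9847)
T_A = V + ((C−V)·d_A)·d_A = V + 7.2051·d_A = (-3.8477,-4.0472)
T_B = V + ((C−V)·d_B)·d_B = V + 7.2051·d_B = (0.9900,-2.0338)
sweep = 180° − θ = 137.3537°

center=(-1.0359,-3.9847) T_A=(-3.8477,-4.0472) T_B=(0.9900,-2.0338) sweep=137.3537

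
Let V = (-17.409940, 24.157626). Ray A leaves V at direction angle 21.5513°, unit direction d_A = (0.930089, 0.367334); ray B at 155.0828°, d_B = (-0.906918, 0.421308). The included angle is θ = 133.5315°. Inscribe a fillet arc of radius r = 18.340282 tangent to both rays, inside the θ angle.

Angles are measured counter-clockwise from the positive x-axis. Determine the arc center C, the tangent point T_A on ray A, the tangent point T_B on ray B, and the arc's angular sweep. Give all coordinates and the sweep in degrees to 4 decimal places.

bisector direction at 88.3170° = (0.029369,0.999569)
center distance |VC| = r/sin(θ/2) = 18.340282/sin(66.7657°) = 19.958960
C = V + |VC|·bis = (-16.8238,44.1080)
T_A = V + ((C−V)·d_A)·d_A = V + 7.8736·d_A = (-10.0868,27.0499)
T_B = V + ((C−V)·d_B)·d_B = V + 7.8736·d_B = (-24.5507,27.4749)
sweep = 180° − θ = 46.4685°

center=(-16.8238,44.1080) T_A=(-10.0868,27.0499) T_B=(-24.5507,27.4749) sweep=46.4685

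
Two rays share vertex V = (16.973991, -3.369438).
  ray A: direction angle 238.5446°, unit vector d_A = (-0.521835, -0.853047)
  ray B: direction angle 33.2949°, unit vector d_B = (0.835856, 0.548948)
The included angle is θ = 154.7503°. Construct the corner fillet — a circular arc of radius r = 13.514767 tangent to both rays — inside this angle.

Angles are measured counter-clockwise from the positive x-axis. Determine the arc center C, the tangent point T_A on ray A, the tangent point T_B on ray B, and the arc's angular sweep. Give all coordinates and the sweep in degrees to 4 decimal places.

center=(26.9231,-13.0041) T_A=(15.3944,-5.9517) T_B=(19.5042,-1.7077) sweep=25.2497

bisector direction at 315.9197° = (0.718366,-0.695665)
center distance |VC| = r/sin(θ/2) = 13.514767/sin(77.3752°) = 13.849622
C = V + |VC|·bis = (26.9231,-13.0041)
T_A = V + ((C−V)·d_A)·d_A = V + 3.0271·d_A = (15.3944,-5.9517)
T_B = V + ((C−V)·d_B)·d_B = V + 3.0271·d_B = (19.5042,-1.7077)
sweep = 180° − θ = 25.2497°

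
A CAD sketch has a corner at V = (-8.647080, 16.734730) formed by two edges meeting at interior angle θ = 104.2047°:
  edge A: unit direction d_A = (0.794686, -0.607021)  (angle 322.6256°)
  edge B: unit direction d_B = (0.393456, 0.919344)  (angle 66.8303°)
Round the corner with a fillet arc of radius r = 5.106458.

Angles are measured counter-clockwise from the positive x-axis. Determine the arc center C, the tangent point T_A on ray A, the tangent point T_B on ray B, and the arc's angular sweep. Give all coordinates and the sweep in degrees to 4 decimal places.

center=(-2.3885,18.3799) T_A=(-5.4883,14.3219) T_B=(-7.0831,20.3891) sweep=75.7953

bisector direction at 14.7280° = (0.967144,0.254230)
center distance |VC| = r/sin(θ/2) = 5.106458/sin(52.1024°) = 6.471167
C = V + |VC|·bis = (-2.3885,18.3799)
T_A = V + ((C−V)·d_A)·d_A = V + 3.9749·d_A = (-5.4883,14.3219)
T_B = V + ((C−V)·d_B)·d_B = V + 3.9749·d_B = (-7.0831,20.3891)
sweep = 180° − θ = 75.7953°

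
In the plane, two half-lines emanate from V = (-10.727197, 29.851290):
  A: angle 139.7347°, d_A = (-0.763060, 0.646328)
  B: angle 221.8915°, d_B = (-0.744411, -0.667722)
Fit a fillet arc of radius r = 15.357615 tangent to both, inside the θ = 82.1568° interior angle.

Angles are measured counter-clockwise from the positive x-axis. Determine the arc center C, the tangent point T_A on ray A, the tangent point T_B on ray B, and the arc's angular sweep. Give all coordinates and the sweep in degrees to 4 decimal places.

center=(-34.0970,29.5196) T_A=(-24.1709,41.2384) T_B=(-23.8423,18.0872) sweep=97.8432

bisector direction at 180.8131° = (-0.999899,-0.014191)
center distance |VC| = r/sin(θ/2) = 15.357615/sin(41.0784°) = 23.372124
C = V + |VC|·bis = (-34.0970,29.5196)
T_A = V + ((C−V)·d_A)·d_A = V + 17.6182·d_A = (-24.1709,41.2384)
T_B = V + ((C−V)·d_B)·d_B = V + 17.6182·d_B = (-23.8423,18.0872)
sweep = 180° − θ = 97.8432°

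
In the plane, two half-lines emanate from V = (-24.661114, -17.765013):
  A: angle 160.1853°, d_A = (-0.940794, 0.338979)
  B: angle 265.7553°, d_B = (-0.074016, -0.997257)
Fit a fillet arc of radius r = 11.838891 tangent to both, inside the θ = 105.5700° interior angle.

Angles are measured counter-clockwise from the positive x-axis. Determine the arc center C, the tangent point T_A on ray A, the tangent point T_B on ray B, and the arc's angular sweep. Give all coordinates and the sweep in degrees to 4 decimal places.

center=(-37.1330,-25.8552) T_A=(-33.1199,-14.7172) T_B=(-25.3266,-26.7314) sweep=74.4300

bisector direction at 212.9703° = (-0.838953,-0.544204)
center distance |VC| = r/sin(θ/2) = 11.838891/sin(52.7850°) = 14.866039
C = V + |VC|·bis = (-37.1330,-25.8552)
T_A = V + ((C−V)·d_A)·d_A = V + 8.9911·d_A = (-33.1199,-14.7172)
T_B = V + ((C−V)·d_B)·d_B = V + 8.9911·d_B = (-25.3266,-26.7314)
sweep = 180° − θ = 74.4300°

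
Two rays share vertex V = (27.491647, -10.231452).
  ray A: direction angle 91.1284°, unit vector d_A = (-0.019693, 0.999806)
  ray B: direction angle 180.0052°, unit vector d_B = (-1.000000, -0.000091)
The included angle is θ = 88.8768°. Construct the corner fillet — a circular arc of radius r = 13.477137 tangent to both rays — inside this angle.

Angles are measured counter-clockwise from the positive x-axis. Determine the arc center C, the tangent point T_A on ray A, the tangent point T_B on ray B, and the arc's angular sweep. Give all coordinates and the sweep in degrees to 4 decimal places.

bisector direction at 135.5668° = (-0.714067,0.700077)
center distance |VC| = r/sin(θ/2) = 13.477137/sin(44.4384°) = 19.249147
C = V + |VC|·bis = (13.7465,3.2444)
T_A = V + ((C−V)·d_A)·d_A = V + 13.7440·d_A = (27.2210,3.5098)
T_B = V + ((C−V)·d_B)·d_B = V + 13.7440·d_B = (13.7477,-10.2327)
sweep = 180° − θ = 91.1232°

center=(13.7465,3.2444) T_A=(27.2210,3.5098) T_B=(13.7477,-10.2327) sweep=91.1232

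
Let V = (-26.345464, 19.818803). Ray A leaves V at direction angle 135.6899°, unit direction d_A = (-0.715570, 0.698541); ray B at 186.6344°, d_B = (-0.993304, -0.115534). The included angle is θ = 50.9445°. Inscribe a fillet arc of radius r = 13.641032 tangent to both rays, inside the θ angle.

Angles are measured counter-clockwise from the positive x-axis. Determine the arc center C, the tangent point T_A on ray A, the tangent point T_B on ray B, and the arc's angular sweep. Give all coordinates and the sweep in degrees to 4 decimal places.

bisector direction at 161.1621° = (-0.946436,0.322891)
center distance |VC| = r/sin(θ/2) = 13.641032/sin(25.4722°) = 31.717879
C = V + |VC|·bis = (-56.3644,30.0602)
T_A = V + ((C−V)·d_A)·d_A = V + 28.6347·d_A = (-46.8356,39.8213)
T_B = V + ((C−V)·d_B)·d_B = V + 28.6347·d_B = (-54.7884,16.5105)
sweep = 180° − θ = 129.0555°

center=(-56.3644,30.0602) T_A=(-46.8356,39.8213) T_B=(-54.7884,16.5105) sweep=129.0555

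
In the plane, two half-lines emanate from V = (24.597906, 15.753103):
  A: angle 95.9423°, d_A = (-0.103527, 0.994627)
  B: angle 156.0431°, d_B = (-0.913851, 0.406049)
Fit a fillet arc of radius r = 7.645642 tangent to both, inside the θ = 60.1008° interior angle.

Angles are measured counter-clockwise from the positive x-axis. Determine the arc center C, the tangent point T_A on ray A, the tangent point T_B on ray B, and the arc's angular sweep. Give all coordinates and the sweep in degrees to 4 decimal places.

bisector direction at 125.9927° = (-0.587682,0.809092)
center distance |VC| = r/sin(θ/2) = 7.645642/sin(30.0504°) = 15.268028
C = V + |VC|·bis = (15.6252,28.1063)
T_A = V + ((C−V)·d_A)·d_A = V + 13.2158·d_A = (23.2297,28.8979)
T_B = V + ((C−V)·d_B)·d_B = V + 13.2158·d_B = (12.5207,21.1194)
sweep = 180° − θ = 119.8992°

center=(15.6252,28.1063) T_A=(23.2297,28.8979) T_B=(12.5207,21.1194) sweep=119.8992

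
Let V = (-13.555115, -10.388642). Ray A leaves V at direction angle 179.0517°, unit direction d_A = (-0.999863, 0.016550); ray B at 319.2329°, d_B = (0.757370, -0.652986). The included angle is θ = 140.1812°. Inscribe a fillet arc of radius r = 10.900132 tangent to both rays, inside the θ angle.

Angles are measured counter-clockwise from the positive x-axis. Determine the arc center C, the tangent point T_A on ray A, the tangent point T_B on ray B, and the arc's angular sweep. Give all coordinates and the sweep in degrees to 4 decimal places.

center=(-17.6828,-21.2219) T_A=(-17.5024,-10.3233) T_B=(-10.5652,-12.9665) sweep=39.8188

bisector direction at 249.1423° = (-0.356048,-0.934468)
center distance |VC| = r/sin(θ/2) = 10.900132/sin(70.0906°) = 11.593021
C = V + |VC|·bis = (-17.6828,-21.2219)
T_A = V + ((C−V)·d_A)·d_A = V + 3.9478·d_A = (-17.5024,-10.3233)
T_B = V + ((C−V)·d_B)·d_B = V + 3.9478·d_B = (-10.5652,-12.9665)
sweep = 180° − θ = 39.8188°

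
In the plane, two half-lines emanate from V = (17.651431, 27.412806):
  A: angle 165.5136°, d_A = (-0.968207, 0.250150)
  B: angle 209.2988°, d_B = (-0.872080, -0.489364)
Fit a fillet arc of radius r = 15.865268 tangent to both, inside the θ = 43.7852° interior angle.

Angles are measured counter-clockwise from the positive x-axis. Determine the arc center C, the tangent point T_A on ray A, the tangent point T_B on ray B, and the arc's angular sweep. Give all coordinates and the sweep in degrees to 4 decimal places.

bisector direction at 187.4062° = (-0.991657,-0.128903)
center distance |VC| = r/sin(θ/2) = 15.865268/sin(21.8926°) = 42.549294
C = V + |VC|·bis = (-24.5429,21.9281)
T_A = V + ((C−V)·d_A)·d_A = V + 39.4808·d_A = (-20.5742,37.2889)
T_B = V + ((C−V)·d_B)·d_B = V + 39.4808·d_B = (-16.7790,8.0923)
sweep = 180° − θ = 136.2148°

center=(-24.5429,21.9281) T_A=(-20.5742,37.2889) T_B=(-16.7790,8.0923) sweep=136.2148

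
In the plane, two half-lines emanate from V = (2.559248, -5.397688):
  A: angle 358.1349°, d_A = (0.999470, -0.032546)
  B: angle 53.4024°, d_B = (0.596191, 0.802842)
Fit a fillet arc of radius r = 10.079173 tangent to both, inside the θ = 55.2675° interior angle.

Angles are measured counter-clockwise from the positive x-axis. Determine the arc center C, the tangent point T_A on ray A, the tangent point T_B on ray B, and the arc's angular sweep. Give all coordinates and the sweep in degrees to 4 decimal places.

center=(22.1291,4.0496) T_A=(21.8011,-6.0243) T_B=(14.0372,10.0587) sweep=124.7325

bisector direction at 25.7686° = (0.900557,0.434738)
center distance |VC| = r/sin(θ/2) = 10.079173/sin(27.6337°) = 21.730881
C = V + |VC|·bis = (22.1291,4.0496)
T_A = V + ((C−V)·d_A)·d_A = V + 19.2521·d_A = (21.8011,-6.0243)
T_B = V + ((C−V)·d_B)·d_B = V + 19.2521·d_B = (14.0372,10.0587)
sweep = 180° − θ = 124.7325°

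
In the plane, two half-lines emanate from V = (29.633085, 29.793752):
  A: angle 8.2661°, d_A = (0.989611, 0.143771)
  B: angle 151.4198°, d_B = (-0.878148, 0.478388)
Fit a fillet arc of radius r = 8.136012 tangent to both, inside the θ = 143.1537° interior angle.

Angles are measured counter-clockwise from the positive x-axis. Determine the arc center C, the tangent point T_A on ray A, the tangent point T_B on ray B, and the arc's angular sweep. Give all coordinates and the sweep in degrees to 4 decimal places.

center=(31.1454,38.2349) T_A=(32.3151,30.1834) T_B=(27.2532,31.0903) sweep=36.8463

bisector direction at 79.8430° = (0.176347,0.984328)
center distance |VC| = r/sin(θ/2) = 8.136012/sin(71.5768°) = 8.575521
C = V + |VC|·bis = (31.1454,38.2349)
T_A = V + ((C−V)·d_A)·d_A = V + 2.7101·d_A = (32.3151,30.1834)
T_B = V + ((C−V)·d_B)·d_B = V + 2.7101·d_B = (27.2532,31.0903)
sweep = 180° − θ = 36.8463°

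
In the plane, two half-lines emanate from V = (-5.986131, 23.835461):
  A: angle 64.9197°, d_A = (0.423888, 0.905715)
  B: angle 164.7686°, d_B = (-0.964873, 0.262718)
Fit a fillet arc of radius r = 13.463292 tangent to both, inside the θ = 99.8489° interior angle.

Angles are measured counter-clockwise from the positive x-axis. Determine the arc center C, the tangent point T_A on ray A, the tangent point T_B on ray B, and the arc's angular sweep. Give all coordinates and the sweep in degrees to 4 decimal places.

bisector direction at 114.8441° = (-0.420151,0.907454)
center distance |VC| = r/sin(θ/2) = 13.463292/sin(49.9245°) = 17.594562
C = V + |VC|·bis = (-13.3785,39.8017)
T_A = V + ((C−V)·d_A)·d_A = V + 11.3273·d_A = (-1.1846,34.0948)
T_B = V + ((C−V)·d_B)·d_B = V + 11.3273·d_B = (-16.9156,26.8114)
sweep = 180° − θ = 80.1511°

center=(-13.3785,39.8017) T_A=(-1.1846,34.0948) T_B=(-16.9156,26.8114) sweep=80.1511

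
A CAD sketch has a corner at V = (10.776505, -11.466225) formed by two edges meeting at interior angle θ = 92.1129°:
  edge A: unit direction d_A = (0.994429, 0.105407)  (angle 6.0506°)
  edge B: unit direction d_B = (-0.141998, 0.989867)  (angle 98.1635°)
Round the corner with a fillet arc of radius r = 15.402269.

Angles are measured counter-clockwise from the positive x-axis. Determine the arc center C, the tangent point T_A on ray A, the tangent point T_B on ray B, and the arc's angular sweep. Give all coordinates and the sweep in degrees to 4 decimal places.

center=(23.9148,5.4150) T_A=(25.5383,-9.9015) T_B=(8.6686,3.2279) sweep=87.8871

bisector direction at 52.1071° = (0.614188,0.789160)
center distance |VC| = r/sin(θ/2) = 15.402269/sin(46.0564°) = 21.391332
C = V + |VC|·bis = (23.9148,5.4150)
T_A = V + ((C−V)·d_A)·d_A = V + 14.8445·d_A = (25.5383,-9.9015)
T_B = V + ((C−V)·d_B)·d_B = V + 14.8445·d_B = (8.6686,3.2279)
sweep = 180° − θ = 87.8871°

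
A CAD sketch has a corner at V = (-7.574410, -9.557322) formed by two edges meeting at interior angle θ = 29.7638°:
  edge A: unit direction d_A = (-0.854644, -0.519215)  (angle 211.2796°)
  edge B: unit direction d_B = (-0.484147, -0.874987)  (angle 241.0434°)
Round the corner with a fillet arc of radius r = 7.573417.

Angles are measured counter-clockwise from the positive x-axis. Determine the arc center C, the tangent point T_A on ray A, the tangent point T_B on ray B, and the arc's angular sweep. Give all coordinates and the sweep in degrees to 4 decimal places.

bisector direction at 226.1615° = (-0.692628,-0.721295)
center distance |VC| = r/sin(θ/2) = 7.573417/sin(14.8819°) = 29.488342
C = V + |VC|·bis = (-27.9989,-30.8271)
T_A = V + ((C−V)·d_A)·d_A = V + 28.4992·d_A = (-31.9311,-24.3545)
T_B = V + ((C−V)·d_B)·d_B = V + 28.4992·d_B = (-21.3722,-34.4938)
sweep = 180° − θ = 150.2362°

center=(-27.9989,-30.8271) T_A=(-31.9311,-24.3545) T_B=(-21.3722,-34.4938) sweep=150.2362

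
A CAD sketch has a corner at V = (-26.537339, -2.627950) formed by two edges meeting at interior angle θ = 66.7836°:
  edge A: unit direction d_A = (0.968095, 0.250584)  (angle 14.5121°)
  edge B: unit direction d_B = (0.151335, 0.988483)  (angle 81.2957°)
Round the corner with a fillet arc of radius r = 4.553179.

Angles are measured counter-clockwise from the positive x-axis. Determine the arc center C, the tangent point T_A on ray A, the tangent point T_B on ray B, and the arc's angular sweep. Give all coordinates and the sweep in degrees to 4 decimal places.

bisector direction at 47.9039° = (0.670376,0.742021)
center distance |VC| = r/sin(θ/2) = 4.553179/sin(33.3918°) = 8.273073
C = V + |VC|·bis = (-20.9913,3.5108)
T_A = V + ((C−V)·d_A)·d_A = V + 6.9074·d_A = (-19.8503,-0.8971)
T_B = V + ((C−V)·d_B)·d_B = V + 6.9074·d_B = (-25.4920,4.1999)
sweep = 180° − θ = 113.2164°

center=(-20.9913,3.5108) T_A=(-19.8503,-0.8971) T_B=(-25.4920,4.1999) sweep=113.2164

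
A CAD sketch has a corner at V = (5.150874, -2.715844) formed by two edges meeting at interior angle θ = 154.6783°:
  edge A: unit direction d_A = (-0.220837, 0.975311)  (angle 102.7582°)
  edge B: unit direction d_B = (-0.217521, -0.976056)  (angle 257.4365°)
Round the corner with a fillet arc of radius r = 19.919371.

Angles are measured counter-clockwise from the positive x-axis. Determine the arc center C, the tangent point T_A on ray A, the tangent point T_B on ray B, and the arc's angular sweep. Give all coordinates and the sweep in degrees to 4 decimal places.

center=(-15.2649,-2.7505) T_A=(4.1627,1.6484) T_B=(4.1775,-7.0834) sweep=25.3217

bisector direction at 180.0974° = (-0.999999,-0.001699)
center distance |VC| = r/sin(θ/2) = 19.919371/sin(77.3392°) = 20.415790
C = V + |VC|·bis = (-15.2649,-2.7505)
T_A = V + ((C−V)·d_A)·d_A = V + 4.4747·d_A = (4.1627,1.6484)
T_B = V + ((C−V)·d_B)·d_B = V + 4.4747·d_B = (4.1775,-7.0834)
sweep = 180° − θ = 25.3217°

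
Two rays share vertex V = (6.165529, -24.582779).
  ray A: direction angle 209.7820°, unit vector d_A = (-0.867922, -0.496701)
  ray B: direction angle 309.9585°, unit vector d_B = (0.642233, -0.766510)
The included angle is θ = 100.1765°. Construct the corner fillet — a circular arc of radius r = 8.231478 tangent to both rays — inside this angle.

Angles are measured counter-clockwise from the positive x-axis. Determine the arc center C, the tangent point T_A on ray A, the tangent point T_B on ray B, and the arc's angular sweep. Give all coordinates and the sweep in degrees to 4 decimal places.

bisector direction at 259.8703° = (-0.175878,-0.984412)
center distance |VC| = r/sin(θ/2) = 8.231478/sin(50.0883°) = 10.731574
C = V + |VC|·bis = (4.2781,-35.1471)
T_A = V + ((C−V)·d_A)·d_A = V + 6.8855·d_A = (0.1895,-28.0028)
T_B = V + ((C−V)·d_B)·d_B = V + 6.8855·d_B = (10.5876,-29.8605)
sweep = 180° − θ = 79.8235°

center=(4.2781,-35.1471) T_A=(0.1895,-28.0028) T_B=(10.5876,-29.8605) sweep=79.8235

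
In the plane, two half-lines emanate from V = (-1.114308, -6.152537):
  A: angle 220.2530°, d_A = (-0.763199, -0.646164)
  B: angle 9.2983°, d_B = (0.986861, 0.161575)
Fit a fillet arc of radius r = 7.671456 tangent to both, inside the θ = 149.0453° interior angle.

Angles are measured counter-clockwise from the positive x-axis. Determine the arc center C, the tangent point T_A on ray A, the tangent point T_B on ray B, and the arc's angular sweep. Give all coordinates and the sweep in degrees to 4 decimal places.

bisector direction at 294.7756° = (0.419066,-0.907956)
center distance |VC| = r/sin(θ/2) = 7.671456/sin(74.5226°) = 7.960122
C = V + |VC|·bis = (2.2215,-13.3800)
T_A = V + ((C−V)·d_A)·d_A = V + 2.1242·d_A = (-2.7355,-7.5251)
T_B = V + ((C−V)·d_B)·d_B = V + 2.1242·d_B = (0.9820,-5.8093)
sweep = 180° − θ = 30.9547°

center=(2.2215,-13.3800) T_A=(-2.7355,-7.5251) T_B=(0.9820,-5.8093) sweep=30.9547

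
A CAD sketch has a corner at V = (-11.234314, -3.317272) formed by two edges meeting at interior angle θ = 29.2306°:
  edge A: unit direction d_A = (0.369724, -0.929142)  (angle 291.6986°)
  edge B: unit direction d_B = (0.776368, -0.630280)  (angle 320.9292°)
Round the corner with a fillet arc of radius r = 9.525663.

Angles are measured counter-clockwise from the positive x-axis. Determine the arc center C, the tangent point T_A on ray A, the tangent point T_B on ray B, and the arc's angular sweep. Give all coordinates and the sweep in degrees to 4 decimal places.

center=(11.1222,-33.7366) T_A=(2.2716,-37.2584) T_B=(17.1261,-26.3412) sweep=150.7694

bisector direction at 306.3139° = (0.592209,-0.805785)
center distance |VC| = r/sin(θ/2) = 9.525663/sin(14.6153°) = 37.751149
C = V + |VC|·bis = (11.1222,-33.7366)
T_A = V + ((C−V)·d_A)·d_A = V + 36.5296·d_A = (2.2716,-37.2584)
T_B = V + ((C−V)·d_B)·d_B = V + 36.5296·d_B = (17.1261,-26.3412)
sweep = 180° − θ = 150.7694°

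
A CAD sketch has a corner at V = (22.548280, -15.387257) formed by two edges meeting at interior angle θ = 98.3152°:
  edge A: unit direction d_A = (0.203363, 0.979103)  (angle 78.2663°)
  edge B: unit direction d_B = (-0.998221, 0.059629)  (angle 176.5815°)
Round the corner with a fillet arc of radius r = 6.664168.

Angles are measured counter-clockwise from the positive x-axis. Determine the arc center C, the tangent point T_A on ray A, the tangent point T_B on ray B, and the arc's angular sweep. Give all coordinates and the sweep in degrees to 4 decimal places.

center=(17.1949,-8.3914) T_A=(23.7198,-9.7467) T_B=(16.7976,-15.0437) sweep=81.6848

bisector direction at 127.4239° = (-0.607707,0.794161)
center distance |VC| = r/sin(θ/2) = 6.664168/sin(49.1576°) = 8.809079
C = V + |VC|·bis = (17.1949,-8.3914)
T_A = V + ((C−V)·d_A)·d_A = V + 5.7610·d_A = (23.7198,-9.7467)
T_B = V + ((C−V)·d_B)·d_B = V + 5.7610·d_B = (16.7976,-15.0437)
sweep = 180° − θ = 81.6848°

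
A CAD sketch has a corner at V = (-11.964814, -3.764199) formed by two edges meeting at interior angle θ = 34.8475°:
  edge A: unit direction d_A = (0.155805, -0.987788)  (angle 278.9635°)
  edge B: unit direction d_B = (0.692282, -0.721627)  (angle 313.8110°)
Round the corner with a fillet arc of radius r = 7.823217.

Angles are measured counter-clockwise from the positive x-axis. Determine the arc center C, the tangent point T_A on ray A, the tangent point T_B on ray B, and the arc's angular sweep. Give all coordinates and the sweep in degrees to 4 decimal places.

bisector direction at 296.3872° = (0.444436,-0.895811)
center distance |VC| = r/sin(θ/2) = 7.823217/sin(17.4237°) = 26.126480
C = V + |VC|·bis = (-0.3533,-27.1686)
T_A = V + ((C−V)·d_A)·d_A = V + 24.9277·d_A = (-8.0809,-28.3875)
T_B = V + ((C−V)·d_B)·d_B = V + 24.9277·d_B = (5.2922,-21.7527)
sweep = 180° − θ = 145.1525°

center=(-0.3533,-27.1686) T_A=(-8.0809,-28.3875) T_B=(5.2922,-21.7527) sweep=145.1525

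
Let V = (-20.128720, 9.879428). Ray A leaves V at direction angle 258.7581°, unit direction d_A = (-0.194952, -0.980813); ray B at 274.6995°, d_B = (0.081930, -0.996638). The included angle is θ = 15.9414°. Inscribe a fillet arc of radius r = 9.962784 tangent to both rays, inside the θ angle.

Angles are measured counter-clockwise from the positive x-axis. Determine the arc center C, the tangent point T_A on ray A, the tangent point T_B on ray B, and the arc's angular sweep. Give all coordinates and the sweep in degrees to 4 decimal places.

bisector direction at 266.7288° = (-0.057062,-0.998371)
center distance |VC| = r/sin(θ/2) = 9.962784/sin(7.9707°) = 71.846994
C = V + |VC|·bis = (-24.2285,-61.8505)
T_A = V + ((C−V)·d_A)·d_A = V + 71.1529·d_A = (-34.0001,-59.9082)
T_B = V + ((C−V)·d_B)·d_B = V + 71.1529·d_B = (-14.2992,-61.0343)
sweep = 180° − θ = 164.0586°

center=(-24.2285,-61.8505) T_A=(-34.0001,-59.9082) T_B=(-14.2992,-61.0343) sweep=164.0586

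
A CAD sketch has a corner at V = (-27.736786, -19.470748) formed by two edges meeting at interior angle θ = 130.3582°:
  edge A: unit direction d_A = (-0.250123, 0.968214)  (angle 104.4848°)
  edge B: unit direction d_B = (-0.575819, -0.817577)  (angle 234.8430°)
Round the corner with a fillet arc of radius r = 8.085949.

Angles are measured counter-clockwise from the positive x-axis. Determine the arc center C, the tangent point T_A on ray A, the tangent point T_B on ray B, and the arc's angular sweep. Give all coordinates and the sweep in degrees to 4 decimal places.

bisector direction at 169.6639° = (-0.983772,0.179422)
center distance |VC| = r/sin(θ/2) = 8.085949/sin(65.1791°) = 8.908915
C = V + |VC|·bis = (-36.5011,-17.8723)
T_A = V + ((C−V)·d_A)·d_A = V + 3.7398·d_A = (-28.6722,-15.8498)
T_B = V + ((C−V)·d_B)·d_B = V + 3.7398·d_B = (-29.8902,-22.5283)
sweep = 180° − θ = 49.6418°

center=(-36.5011,-17.8723) T_A=(-28.6722,-15.8498) T_B=(-29.8902,-22.5283) sweep=49.6418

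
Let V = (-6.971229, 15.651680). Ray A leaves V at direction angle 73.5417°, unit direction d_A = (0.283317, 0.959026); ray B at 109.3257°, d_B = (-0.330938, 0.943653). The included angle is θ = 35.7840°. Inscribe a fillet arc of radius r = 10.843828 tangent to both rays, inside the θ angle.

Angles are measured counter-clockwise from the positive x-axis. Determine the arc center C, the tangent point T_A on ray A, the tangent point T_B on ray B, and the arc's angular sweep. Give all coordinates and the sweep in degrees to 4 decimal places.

center=(-7.8543,50.9368) T_A=(2.5452,47.8646) T_B=(-18.0872,47.3482) sweep=144.2160

bisector direction at 91.4337° = (-0.025020,0.999687)
center distance |VC| = r/sin(θ/2) = 10.843828/sin(17.8920°) = 35.296191
C = V + |VC|·bis = (-7.8543,50.9368)
T_A = V + ((C−V)·d_A)·d_A = V + 33.5892·d_A = (2.5452,47.8646)
T_B = V + ((C−V)·d_B)·d_B = V + 33.5892·d_B = (-18.0872,47.3482)
sweep = 180° − θ = 144.2160°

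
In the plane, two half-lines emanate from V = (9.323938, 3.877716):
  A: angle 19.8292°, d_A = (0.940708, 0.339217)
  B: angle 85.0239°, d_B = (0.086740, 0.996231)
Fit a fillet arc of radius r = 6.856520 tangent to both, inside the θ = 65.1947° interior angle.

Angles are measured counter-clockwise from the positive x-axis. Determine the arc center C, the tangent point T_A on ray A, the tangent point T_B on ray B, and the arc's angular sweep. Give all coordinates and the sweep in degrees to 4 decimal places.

bisector direction at 52.4266° = (0.609778,0.792572)
center distance |VC| = r/sin(θ/2) = 6.856520/sin(32.5973°) = 12.727149
C = V + |VC|·bis = (17.0847,13.9649)
T_A = V + ((C−V)·d_A)·d_A = V + 10.7223·d_A = (19.4105,7.5149)
T_B = V + ((C−V)·d_B)·d_B = V + 10.7223·d_B = (10.2540,14.5596)
sweep = 180° − θ = 114.8053°

center=(17.0847,13.9649) T_A=(19.4105,7.5149) T_B=(10.2540,14.5596) sweep=114.8053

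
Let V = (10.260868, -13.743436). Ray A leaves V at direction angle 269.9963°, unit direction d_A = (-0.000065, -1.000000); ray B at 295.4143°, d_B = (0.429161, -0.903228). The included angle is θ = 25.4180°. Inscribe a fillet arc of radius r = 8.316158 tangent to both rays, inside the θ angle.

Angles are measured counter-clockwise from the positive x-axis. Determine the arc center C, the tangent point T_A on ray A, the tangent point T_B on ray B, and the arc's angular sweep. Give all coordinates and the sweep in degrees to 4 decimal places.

bisector direction at 282.7053° = (0.219936,-0.975514)
center distance |VC| = r/sin(θ/2) = 8.316158/sin(12.7090°) = 37.800815
C = V + |VC|·bis = (18.5746,-50.6187)
T_A = V + ((C−V)·d_A)·d_A = V + 36.8747·d_A = (10.2585,-50.6181)
T_B = V + ((C−V)·d_B)·d_B = V + 36.8747·d_B = (26.0860,-47.0497)
sweep = 180° − θ = 154.5820°

center=(18.5746,-50.6187) T_A=(10.2585,-50.6181) T_B=(26.0860,-47.0497) sweep=154.5820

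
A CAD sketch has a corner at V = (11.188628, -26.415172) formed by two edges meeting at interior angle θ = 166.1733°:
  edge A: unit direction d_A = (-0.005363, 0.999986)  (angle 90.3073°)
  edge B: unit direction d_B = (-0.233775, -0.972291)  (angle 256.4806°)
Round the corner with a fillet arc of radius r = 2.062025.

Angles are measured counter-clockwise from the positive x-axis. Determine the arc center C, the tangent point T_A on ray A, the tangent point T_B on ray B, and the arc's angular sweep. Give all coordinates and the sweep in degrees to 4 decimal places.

center=(9.1253,-26.1762) T_A=(11.1873,-26.1652) T_B=(11.1302,-26.6583) sweep=13.8267

bisector direction at 173.3939° = (-0.993361,0.115042)
center distance |VC| = r/sin(θ/2) = 2.062025/sin(83.0867°) = 2.077127
C = V + |VC|·bis = (9.1253,-26.1762)
T_A = V + ((C−V)·d_A)·d_A = V + 0.2500·d_A = (11.1873,-26.1652)
T_B = V + ((C−V)·d_B)·d_B = V + 0.2500·d_B = (11.1302,-26.6583)
sweep = 180° − θ = 13.8267°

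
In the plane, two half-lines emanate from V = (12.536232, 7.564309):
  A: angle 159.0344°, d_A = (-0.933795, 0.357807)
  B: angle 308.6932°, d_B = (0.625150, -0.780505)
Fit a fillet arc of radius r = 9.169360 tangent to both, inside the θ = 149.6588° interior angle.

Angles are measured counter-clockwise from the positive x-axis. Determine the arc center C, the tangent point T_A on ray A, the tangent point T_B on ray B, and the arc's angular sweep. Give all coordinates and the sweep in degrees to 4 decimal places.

bisector direction at 233.8638° = (-0.589707,-0.807617)
center distance |VC| = r/sin(θ/2) = 9.169360/sin(74.8294°) = 9.500442
C = V + |VC|·bis = (6.9338,-0.1084)
T_A = V + ((C−V)·d_A)·d_A = V + 2.4862·d_A = (10.2146,8.4539)
T_B = V + ((C−V)·d_B)·d_B = V + 2.4862·d_B = (14.0905,5.6238)
sweep = 180° − θ = 30.3412°

center=(6.9338,-0.1084) T_A=(10.2146,8.4539) T_B=(14.0905,5.6238) sweep=30.3412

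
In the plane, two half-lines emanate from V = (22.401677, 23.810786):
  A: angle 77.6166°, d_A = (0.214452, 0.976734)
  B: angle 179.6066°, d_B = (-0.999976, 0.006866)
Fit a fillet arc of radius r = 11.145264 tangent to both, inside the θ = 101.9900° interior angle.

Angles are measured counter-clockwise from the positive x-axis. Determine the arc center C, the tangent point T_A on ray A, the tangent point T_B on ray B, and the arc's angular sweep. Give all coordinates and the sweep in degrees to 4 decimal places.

center=(13.4515,35.0178) T_A=(24.3375,32.6276) T_B=(13.3750,23.8728) sweep=78.0100

bisector direction at 128.6116° = (-0.624038,0.781394)
center distance |VC| = r/sin(θ/2) = 11.145264/sin(50.9950°) = 14.342289
C = V + |VC|·bis = (13.4515,35.0178)
T_A = V + ((C−V)·d_A)·d_A = V + 9.0269·d_A = (24.3375,32.6276)
T_B = V + ((C−V)·d_B)·d_B = V + 9.0269·d_B = (13.3750,23.8728)
sweep = 180° − θ = 78.0100°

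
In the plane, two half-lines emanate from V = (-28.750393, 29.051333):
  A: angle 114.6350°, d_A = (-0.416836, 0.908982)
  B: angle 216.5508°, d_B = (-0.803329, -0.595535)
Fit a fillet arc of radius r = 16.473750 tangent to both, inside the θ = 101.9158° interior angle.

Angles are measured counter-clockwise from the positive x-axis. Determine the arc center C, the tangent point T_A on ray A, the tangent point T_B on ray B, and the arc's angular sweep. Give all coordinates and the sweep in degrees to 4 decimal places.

bisector direction at 165.5929° = (-0.968552,0.248810)
center distance |VC| = r/sin(θ/2) = 16.473750/sin(50.9579°) = 21.210382
C = V + |VC|·bis = (-49.2938,34.3287)
T_A = V + ((C−V)·d_A)·d_A = V + 13.3602·d_A = (-34.3194,41.1955)
T_B = V + ((C−V)·d_B)·d_B = V + 13.3602·d_B = (-39.4831,21.0948)
sweep = 180° − θ = 78.0842°

center=(-49.2938,34.3287) T_A=(-34.3194,41.1955) T_B=(-39.4831,21.0948) sweep=78.0842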